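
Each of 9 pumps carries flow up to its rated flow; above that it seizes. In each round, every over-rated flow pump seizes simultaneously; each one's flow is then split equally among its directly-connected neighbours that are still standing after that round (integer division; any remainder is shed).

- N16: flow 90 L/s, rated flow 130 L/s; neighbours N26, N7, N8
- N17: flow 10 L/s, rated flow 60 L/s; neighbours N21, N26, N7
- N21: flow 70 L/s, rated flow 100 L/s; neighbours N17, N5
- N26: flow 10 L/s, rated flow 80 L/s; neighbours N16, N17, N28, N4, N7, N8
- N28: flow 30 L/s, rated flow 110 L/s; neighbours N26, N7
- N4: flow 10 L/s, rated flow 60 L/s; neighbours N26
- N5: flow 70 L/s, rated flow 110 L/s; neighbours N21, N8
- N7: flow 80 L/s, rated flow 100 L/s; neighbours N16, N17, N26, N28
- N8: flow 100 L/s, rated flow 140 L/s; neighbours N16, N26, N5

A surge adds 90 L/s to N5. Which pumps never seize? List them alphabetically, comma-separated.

N4

Round 1 — N5 at 160 > 110. N5 seizes.
  N5 sheds 160 L/s to N21, N8: 80 each.
    N21: 70+80 = 150 > 100
    N8: 100+80 = 180 > 140
Round 2 — N21, N8 seize.
  N21 sheds 150 L/s to N17: 150 each.
    N17: 10+150 = 160 > 60
  N8 sheds 180 L/s to N16, N26: 90 each.
    N16: 90+90 = 180 > 130
    N26: 10+90 = 100 > 80
Round 3 — N16, N17, N26 seize.
  N16 sheds 180 L/s to N7: 180 each.
    N7: 80+180 = 260 > 100
  N17 sheds 160 L/s to N7: 160 each.
    N7: 260+160 = 420 > 100
  N26 sheds 100 L/s to N28, N4, N7: 33 each (1 lost).
    N28: 30+33 = 63 ≤ 110
    N4: 10+33 = 43 ≤ 60
    N7: 420+33 = 453 > 100
Round 4 — N7 seizes.
  N7 sheds 453 L/s to N28: 453 each.
    N28: 63+453 = 516 > 110
Round 5 — N28 seizes.
  N28 sheds 516 L/s: no online neighbours, lost.
No further seizures.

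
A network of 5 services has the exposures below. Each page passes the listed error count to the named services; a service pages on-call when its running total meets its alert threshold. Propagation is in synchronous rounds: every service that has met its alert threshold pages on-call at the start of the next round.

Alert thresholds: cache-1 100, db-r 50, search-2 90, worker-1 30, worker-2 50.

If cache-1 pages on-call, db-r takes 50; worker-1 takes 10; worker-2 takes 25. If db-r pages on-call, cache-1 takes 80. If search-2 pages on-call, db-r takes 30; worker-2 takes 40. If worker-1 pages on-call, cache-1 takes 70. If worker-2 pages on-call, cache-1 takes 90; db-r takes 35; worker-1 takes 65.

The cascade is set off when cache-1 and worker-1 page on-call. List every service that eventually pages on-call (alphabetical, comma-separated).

Round 1 — cache-1, worker-1 page on-call (initial).
  db-r: +50 → 50 ≥ 50
  worker-2: +25 → 25 < 50
Round 2 — db-r pages on-call.
No further pages.

cache-1, db-r, worker-1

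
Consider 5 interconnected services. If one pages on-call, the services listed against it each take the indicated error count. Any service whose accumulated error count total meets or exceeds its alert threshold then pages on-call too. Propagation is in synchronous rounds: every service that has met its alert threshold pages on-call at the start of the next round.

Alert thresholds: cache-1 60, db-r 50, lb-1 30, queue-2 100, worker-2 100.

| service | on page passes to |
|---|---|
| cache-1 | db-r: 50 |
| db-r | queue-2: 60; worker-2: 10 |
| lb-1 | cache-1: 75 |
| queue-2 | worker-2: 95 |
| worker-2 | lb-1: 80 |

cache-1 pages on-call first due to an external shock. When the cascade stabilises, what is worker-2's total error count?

Round 1 — cache-1 pages on-call (initial).
  db-r: +50 → 50 ≥ 50
Round 2 — db-r pages on-call.
  queue-2: +60 → 60 < 100
  worker-2: +10 → 10 < 100
No further pages.

10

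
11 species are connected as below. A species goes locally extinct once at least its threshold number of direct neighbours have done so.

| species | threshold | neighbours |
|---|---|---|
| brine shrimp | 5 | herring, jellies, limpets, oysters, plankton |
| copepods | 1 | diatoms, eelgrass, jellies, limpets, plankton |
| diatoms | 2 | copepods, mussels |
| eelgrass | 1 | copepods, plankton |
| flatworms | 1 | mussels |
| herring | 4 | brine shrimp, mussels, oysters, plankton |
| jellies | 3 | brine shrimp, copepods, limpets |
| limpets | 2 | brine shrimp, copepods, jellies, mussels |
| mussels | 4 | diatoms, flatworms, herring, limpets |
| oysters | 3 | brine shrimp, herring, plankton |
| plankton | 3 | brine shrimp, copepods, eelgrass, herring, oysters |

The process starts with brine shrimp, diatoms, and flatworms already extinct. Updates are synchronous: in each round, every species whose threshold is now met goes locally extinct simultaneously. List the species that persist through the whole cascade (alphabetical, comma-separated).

herring, mussels, oysters

Round 1 — brine shrimp, diatoms, flatworms go locally extinct (initial).
Round 2 — checking thresholds:
  copepods: 1 of 5 neighbours ≥ 1, goes locally extinct.
  herring: 1 of 4 neighbours < 4, holds.
  jellies: 1 of 3 neighbours < 3, holds.
  limpets: 1 of 4 neighbours < 2, holds.
  mussels: 2 of 4 neighbours < 4, holds.
  oysters: 1 of 3 neighbours < 3, holds.
  plankton: 1 of 5 neighbours < 3, holds.
Round 3 — checking thresholds:
  eelgrass: 1 of 2 neighbours ≥ 1, goes locally extinct.
  herring: 1 of 4 neighbours < 4, holds.
  jellies: 2 of 3 neighbours < 3, holds.
  limpets: 2 of 4 neighbours ≥ 2, goes locally extinct.
  mussels: 2 of 4 neighbours < 4, holds.
  oysters: 1 of 3 neighbours < 3, holds.
  plankton: 2 of 5 neighbours < 3, holds.
Round 4 — checking thresholds:
  herring: 1 of 4 neighbours < 4, holds.
  jellies: 3 of 3 neighbours ≥ 3, goes locally extinct.
  mussels: 3 of 4 neighbours < 4, holds.
  oysters: 1 of 3 neighbours < 3, holds.
  plankton: 3 of 5 neighbours ≥ 3, goes locally extinct.
Round 5 — no new extinctions; cascade stops.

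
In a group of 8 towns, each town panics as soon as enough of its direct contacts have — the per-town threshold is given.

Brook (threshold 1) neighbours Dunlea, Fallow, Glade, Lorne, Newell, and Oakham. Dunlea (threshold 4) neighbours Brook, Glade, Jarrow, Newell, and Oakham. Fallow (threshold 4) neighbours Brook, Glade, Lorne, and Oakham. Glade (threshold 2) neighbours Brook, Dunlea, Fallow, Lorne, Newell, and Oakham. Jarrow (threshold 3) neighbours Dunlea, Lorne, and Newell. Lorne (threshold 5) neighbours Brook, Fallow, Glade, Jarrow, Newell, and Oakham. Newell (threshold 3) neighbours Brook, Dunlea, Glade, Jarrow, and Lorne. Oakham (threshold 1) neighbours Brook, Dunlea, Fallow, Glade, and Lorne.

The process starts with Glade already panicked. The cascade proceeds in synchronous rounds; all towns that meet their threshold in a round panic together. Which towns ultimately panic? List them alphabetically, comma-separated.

Round 1 — Glade panics (initial).
Round 2 — checking thresholds:
  Brook: 1 of 6 neighbours ≥ 1, panics.
  Dunlea: 1 of 5 neighbours < 4, not yet.
  Fallow: 1 of 4 neighbours < 4, not yet.
  Lorne: 1 of 6 neighbours < 5, not yet.
  Newell: 1 of 5 neighbours < 3, not yet.
  Oakham: 1 of 5 neighbours ≥ 1, panics.
Round 3 — no new panics; cascade stops.

Brook, Glade, Oakham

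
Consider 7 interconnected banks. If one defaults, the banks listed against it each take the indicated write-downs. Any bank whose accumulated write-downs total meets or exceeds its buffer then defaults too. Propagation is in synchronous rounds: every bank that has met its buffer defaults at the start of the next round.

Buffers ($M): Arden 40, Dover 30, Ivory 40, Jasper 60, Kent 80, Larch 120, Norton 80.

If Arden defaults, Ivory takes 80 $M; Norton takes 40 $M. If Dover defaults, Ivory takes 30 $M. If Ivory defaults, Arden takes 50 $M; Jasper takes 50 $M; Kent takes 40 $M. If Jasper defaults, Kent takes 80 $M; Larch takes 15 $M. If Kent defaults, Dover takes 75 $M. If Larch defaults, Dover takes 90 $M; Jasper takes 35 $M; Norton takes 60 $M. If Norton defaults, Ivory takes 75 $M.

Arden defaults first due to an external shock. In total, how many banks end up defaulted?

Round 1 — Arden defaults (initial).
  Ivory: +80 → 80 ≥ 40
  Norton: +40 → 40 < 80
Round 2 — Ivory defaults.
  Jasper: +50 → 50 < 60
  Kent: +40 → 40 < 80
No further defaults.

2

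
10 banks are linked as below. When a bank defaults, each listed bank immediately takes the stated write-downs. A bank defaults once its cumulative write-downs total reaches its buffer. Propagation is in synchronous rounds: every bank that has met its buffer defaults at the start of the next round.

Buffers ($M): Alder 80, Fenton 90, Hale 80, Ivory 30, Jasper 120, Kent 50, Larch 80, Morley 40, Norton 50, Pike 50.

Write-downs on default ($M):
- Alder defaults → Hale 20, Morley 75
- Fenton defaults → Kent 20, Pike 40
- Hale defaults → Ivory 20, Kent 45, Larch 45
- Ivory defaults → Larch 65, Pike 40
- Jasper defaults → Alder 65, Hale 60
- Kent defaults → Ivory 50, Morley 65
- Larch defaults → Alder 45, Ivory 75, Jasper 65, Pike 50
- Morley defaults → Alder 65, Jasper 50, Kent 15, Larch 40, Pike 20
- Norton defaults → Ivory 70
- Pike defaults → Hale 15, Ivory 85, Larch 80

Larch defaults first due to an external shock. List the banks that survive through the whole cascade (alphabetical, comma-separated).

Alder, Fenton, Hale, Jasper, Kent, Morley, Norton

Round 1 — Larch defaults (initial).
  Alder: +45 → 45 < 80
  Ivory: +75 → 75 ≥ 30
  Jasper: +65 → 65 < 120
  Pike: +50 → 50 ≥ 50
Round 2 — Ivory, Pike default.
  Hale: +15 → 15 < 80
No further defaults.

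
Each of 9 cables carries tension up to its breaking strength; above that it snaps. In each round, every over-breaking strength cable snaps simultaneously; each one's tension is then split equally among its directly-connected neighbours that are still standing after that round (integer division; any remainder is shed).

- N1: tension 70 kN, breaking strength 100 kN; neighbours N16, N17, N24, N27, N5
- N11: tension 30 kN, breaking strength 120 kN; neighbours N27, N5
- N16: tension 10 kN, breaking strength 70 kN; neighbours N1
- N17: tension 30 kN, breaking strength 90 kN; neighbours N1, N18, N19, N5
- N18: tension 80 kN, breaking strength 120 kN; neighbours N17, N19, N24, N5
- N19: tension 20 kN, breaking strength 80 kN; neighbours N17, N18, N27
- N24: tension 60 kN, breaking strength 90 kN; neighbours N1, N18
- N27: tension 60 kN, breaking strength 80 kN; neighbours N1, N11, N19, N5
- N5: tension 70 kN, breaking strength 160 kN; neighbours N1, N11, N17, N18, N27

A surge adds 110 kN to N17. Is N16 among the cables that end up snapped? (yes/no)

Round 1 — N17 at 140 > 90. N17 snaps.
  N17 sheds 140 kN to N1, N18, N19, N5: 35 each.
    N1: 70+35 = 105 > 100
    N18: 80+35 = 115 ≤ 120
    N19: 20+35 = 55 ≤ 80
    N5: 70+35 = 105 ≤ 160
Round 2 — N1 snaps.
  N1 sheds 105 kN to N16, N24, N27, N5: 26 each (1 lost).
    N16: 10+26 = 36 ≤ 70
    N24: 60+26 = 86 ≤ 90
    N27: 60+26 = 86 > 80
    N5: 105+26 = 131 ≤ 160
Round 3 — N27 snaps.
  N27 sheds 86 kN to N11, N19, N5: 28 each (2 lost).
    N11: 30+28 = 58 ≤ 120
    N19: 55+28 = 83 > 80
    N5: 131+28 = 159 ≤ 160
Round 4 — N19 snaps.
  N19 sheds 83 kN to N18: 83 each.
    N18: 115+83 = 198 > 120
Round 5 — N18 snaps.
  N18 sheds 198 kN to N24, N5: 99 each.
    N24: 86+99 = 185 > 90
    N5: 159+99 = 258 > 160
Round 6 — N24, N5 snap.
  N24 sheds 185 kN: no online neighbours, lost.
  N5 sheds 258 kN to N11: 258 each.
    N11: 58+258 = 316 > 120
Round 7 — N11 snaps.
  N11 sheds 316 kN: no online neighbours, lost.
No further breaks.

no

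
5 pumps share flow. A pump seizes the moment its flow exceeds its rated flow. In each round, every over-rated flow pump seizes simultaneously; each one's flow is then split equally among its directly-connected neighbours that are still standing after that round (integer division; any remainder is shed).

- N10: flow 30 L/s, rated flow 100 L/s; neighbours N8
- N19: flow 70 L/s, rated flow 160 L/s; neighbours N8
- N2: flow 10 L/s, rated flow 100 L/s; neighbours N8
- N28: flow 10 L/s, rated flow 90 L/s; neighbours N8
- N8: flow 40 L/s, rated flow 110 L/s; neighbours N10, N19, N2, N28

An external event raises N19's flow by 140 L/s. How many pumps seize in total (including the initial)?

Round 1 — N19 at 210 > 160. N19 seizes.
  N19 sheds 210 L/s to N8: 210 each.
    N8: 40+210 = 250 > 110
Round 2 — N8 seizes.
  N8 sheds 250 L/s to N10, N2, N28: 83 each (1 lost).
    N10: 30+83 = 113 > 100
    N2: 10+83 = 93 ≤ 100
    N28: 10+83 = 93 > 90
Round 3 — N10, N28 seize.
  N10 sheds 113 L/s: no online neighbours, lost.
  N28 sheds 93 L/s: no online neighbours, lost.
No further seizures.

4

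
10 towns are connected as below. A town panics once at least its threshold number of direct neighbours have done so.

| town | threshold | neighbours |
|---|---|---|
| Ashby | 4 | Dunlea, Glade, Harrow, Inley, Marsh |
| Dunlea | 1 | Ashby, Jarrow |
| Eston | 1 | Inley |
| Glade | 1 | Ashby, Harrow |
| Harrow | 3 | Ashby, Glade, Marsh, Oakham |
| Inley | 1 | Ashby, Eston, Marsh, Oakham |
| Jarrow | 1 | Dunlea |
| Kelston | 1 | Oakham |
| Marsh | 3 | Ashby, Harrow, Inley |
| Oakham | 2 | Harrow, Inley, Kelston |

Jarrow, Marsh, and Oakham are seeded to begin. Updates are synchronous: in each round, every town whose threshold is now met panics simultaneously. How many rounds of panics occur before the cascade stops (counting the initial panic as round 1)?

Round 1 — Jarrow, Marsh, Oakham panic (initial).
Round 2 — checking thresholds:
  Ashby: 1 of 5 neighbours < 4, not yet.
  Dunlea: 1 of 2 neighbours ≥ 1, panics.
  Harrow: 2 of 4 neighbours < 3, not yet.
  Inley: 2 of 4 neighbours ≥ 1, panics.
  Kelston: 1 of 1 neighbours ≥ 1, panics.
Round 3 — checking thresholds:
  Ashby: 3 of 5 neighbours < 4, not yet.
  Eston: 1 of 1 neighbours ≥ 1, panics.
  Harrow: 2 of 4 neighbours < 3, not yet.
Round 4 — no new panics; cascade stops.

3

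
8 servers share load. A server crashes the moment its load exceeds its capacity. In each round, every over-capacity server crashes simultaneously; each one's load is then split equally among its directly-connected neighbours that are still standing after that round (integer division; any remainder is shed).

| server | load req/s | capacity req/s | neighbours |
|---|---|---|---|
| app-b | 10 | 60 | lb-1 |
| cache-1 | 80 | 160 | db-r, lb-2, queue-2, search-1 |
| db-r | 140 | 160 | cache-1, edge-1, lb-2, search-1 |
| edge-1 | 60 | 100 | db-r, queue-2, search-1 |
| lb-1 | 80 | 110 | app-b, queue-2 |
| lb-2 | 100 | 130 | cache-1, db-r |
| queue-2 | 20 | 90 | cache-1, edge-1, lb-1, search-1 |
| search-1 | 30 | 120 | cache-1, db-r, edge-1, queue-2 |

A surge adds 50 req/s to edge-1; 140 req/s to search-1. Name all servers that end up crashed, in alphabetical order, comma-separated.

app-b, cache-1, db-r, edge-1, lb-1, lb-2, queue-2, search-1

Round 1 — edge-1 at 110 > 100; search-1 at 170 > 120. edge-1, search-1 crash.
  edge-1 sheds 110 req/s to db-r, queue-2: 55 each.
    db-r: 140+55 = 195 > 160
    queue-2: 20+55 = 75 ≤ 90
  search-1 sheds 170 req/s to cache-1, db-r, queue-2: 56 each (2 lost).
    cache-1: 80+56 = 136 ≤ 160
    db-r: 195+56 = 251 > 160
    queue-2: 75+56 = 131 > 90
Round 2 — db-r, queue-2 crash.
  db-r sheds 251 req/s to cache-1, lb-2: 125 each (1 lost).
    cache-1: 136+125 = 261 > 160
    lb-2: 100+125 = 225 > 130
  queue-2 sheds 131 req/s to cache-1, lb-1: 65 each (1 lost).
    cache-1: 261+65 = 326 > 160
    lb-1: 80+65 = 145 > 110
Round 3 — cache-1, lb-1, lb-2 crash.
  cache-1 sheds 326 req/s: no online neighbours, lost.
  lb-1 sheds 145 req/s to app-b: 145 each.
    app-b: 10+145 = 155 > 60
  lb-2 sheds 225 req/s: no online neighbours, lost.
Round 4 — app-b crashes.
  app-b sheds 155 req/s: no online neighbours, lost.
No further crashes.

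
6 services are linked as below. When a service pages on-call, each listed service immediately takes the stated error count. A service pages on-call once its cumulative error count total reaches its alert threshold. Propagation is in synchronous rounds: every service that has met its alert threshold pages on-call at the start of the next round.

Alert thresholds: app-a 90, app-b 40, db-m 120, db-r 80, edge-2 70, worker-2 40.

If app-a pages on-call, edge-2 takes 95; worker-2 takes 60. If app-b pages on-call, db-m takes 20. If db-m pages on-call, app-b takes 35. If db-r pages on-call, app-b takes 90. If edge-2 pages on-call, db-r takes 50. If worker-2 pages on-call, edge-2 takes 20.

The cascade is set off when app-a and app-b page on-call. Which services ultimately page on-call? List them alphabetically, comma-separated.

app-a, app-b, edge-2, worker-2

Round 1 — app-a, app-b page on-call (initial).
  db-m: +20 → 20 < 120
  edge-2: +95 → 95 ≥ 70
  worker-2: +60 → 60 ≥ 40
Round 2 — edge-2, worker-2 page on-call.
  db-r: +50 → 50 < 80
No further pages.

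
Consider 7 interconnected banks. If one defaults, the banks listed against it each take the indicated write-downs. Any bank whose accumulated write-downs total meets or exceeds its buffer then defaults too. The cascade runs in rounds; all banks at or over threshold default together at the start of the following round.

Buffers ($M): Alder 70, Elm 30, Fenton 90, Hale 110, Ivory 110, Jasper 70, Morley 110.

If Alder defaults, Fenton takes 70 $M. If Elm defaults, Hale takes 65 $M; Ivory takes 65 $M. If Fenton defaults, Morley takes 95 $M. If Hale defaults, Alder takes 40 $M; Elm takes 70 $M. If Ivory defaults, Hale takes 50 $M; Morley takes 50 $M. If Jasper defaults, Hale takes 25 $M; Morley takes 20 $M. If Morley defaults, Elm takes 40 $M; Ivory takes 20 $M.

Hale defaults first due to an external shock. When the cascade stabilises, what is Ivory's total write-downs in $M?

65

Round 1 — Hale defaults (initial).
  Alder: +40 → 40 < 70
  Elm: +70 → 70 ≥ 30
Round 2 — Elm defaults.
  Ivory: +65 → 65 < 110
No further defaults.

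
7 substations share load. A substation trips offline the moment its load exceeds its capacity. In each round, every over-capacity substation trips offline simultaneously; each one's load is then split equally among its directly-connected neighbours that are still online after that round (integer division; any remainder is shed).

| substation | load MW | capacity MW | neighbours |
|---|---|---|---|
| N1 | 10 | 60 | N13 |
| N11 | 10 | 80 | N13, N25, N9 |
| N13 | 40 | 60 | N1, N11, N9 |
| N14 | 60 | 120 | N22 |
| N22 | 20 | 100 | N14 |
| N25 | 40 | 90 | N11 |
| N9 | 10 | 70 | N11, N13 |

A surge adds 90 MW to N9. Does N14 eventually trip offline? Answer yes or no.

no

Round 1 — N9 at 100 > 70. N9 trips offline.
  N9 sheds 100 MW to N11, N13: 50 each.
    N11: 10+50 = 60 ≤ 80
    N13: 40+50 = 90 > 60
Round 2 — N13 trips offline.
  N13 sheds 90 MW to N1, N11: 45 each.
    N1: 10+45 = 55 ≤ 60
    N11: 60+45 = 105 > 80
Round 3 — N11 trips offline.
  N11 sheds 105 MW to N25: 105 each.
    N25: 40+105 = 145 > 90
Round 4 — N25 trips offline.
  N25 sheds 145 MW: no online neighbours, lost.
No further trips.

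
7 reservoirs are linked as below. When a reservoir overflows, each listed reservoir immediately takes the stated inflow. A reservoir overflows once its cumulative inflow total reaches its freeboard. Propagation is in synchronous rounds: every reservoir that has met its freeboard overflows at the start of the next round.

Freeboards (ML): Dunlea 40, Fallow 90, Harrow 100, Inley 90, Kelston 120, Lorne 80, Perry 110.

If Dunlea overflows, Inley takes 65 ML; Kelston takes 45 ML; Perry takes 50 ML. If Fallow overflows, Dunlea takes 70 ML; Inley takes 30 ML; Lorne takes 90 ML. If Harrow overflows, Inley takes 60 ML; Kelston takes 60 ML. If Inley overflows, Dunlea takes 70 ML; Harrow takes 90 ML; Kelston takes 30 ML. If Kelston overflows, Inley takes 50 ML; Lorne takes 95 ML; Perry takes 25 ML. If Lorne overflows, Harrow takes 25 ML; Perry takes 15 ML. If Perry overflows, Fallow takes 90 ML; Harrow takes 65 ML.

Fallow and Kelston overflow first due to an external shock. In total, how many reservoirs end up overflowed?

Round 1 — Fallow, Kelston overflow (initial).
  Dunlea: +70 → 70 ≥ 40
  Inley: +30+50 → 80 < 90
  Lorne: +90+95 → 185 ≥ 80
  Perry: +25 → 25 < 110
Round 2 — Dunlea, Lorne overflow.
  Harrow: +25 → 25 < 100
  Inley: +65 → 145 ≥ 90
  Perry: +50+15 → 90 < 110
Round 3 — Inley overflows.
  Harrow: +90 → 115 ≥ 100
Round 4 — Harrow overflows.
No further overflows.

6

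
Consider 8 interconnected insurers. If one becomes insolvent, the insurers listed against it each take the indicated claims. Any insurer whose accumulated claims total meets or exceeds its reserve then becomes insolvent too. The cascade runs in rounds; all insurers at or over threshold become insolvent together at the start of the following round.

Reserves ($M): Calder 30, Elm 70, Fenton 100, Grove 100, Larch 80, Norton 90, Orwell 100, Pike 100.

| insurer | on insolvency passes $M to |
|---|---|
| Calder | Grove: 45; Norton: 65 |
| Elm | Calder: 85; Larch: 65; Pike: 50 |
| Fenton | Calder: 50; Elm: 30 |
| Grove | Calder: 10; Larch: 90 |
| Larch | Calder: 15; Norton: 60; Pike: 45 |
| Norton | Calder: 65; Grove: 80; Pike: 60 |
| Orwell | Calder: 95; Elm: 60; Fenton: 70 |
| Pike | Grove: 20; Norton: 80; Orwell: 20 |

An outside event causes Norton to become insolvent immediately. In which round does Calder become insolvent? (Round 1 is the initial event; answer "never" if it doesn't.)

Round 1 — Norton becomes insolvent (initial).
  Calder: +65 → 65 ≥ 30
  Grove: +80 → 80 < 100
  Pike: +60 → 60 < 100
Round 2 — Calder becomes insolvent.
  Grove: +45 → 125 ≥ 100
Round 3 — Grove becomes insolvent.
  Larch: +90 → 90 ≥ 80
Round 4 — Larch becomes insolvent.
  Pike: +45 → 105 ≥ 100
Round 5 — Pike becomes insolvent.
  Orwell: +20 → 20 < 100
No further insolvencies.

2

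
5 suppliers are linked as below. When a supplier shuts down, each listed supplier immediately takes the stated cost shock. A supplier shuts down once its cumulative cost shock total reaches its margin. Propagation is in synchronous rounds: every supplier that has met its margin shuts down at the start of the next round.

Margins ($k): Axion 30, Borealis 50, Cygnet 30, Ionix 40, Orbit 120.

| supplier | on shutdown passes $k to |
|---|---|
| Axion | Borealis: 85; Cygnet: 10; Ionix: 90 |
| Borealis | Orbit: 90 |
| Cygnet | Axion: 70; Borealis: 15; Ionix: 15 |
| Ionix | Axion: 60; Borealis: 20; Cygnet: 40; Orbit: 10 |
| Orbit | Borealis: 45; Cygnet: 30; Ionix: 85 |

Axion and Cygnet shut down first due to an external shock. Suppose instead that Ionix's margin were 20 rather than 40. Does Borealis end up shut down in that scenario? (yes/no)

With Ionix's margin at 20:
Round 1 — Axion, Cygnet shut down (initial).
  Borealis: +85+15 → 100 ≥ 50
  Ionix: +90+15 → 105 ≥ 20
Round 2 — Borealis, Ionix shut down.
  Orbit: +90+10 → 100 < 120
No further shutdowns.

yes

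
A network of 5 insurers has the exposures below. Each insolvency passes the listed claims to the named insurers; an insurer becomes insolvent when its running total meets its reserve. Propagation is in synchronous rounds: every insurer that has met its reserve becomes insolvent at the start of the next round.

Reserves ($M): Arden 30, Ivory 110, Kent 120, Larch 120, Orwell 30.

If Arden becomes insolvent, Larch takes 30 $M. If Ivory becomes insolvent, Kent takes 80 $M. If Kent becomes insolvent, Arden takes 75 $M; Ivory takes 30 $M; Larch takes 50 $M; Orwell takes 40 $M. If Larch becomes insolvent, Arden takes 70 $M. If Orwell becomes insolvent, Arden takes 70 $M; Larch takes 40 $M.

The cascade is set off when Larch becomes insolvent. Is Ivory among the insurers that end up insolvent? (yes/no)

no

Round 1 — Larch becomes insolvent (initial).
  Arden: +70 → 70 ≥ 30
Round 2 — Arden becomes insolvent.
No further insolvencies.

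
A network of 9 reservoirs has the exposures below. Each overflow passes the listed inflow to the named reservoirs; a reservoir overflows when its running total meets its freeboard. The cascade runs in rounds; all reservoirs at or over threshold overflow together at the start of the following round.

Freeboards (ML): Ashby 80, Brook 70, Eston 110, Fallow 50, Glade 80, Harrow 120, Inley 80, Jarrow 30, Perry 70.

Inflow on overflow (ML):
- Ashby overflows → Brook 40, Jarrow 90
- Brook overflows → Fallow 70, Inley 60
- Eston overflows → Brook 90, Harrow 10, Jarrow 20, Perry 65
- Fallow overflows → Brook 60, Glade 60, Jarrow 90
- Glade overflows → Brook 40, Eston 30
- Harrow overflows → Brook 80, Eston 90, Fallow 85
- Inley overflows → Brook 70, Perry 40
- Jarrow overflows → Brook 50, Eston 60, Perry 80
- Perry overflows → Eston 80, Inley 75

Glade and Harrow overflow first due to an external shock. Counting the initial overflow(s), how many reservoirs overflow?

Round 1 — Glade, Harrow overflow (initial).
  Brook: +40+80 → 120 ≥ 70
  Eston: +30+90 → 120 ≥ 110
  Fallow: +85 → 85 ≥ 50
Round 2 — Brook, Eston, Fallow overflow.
  Inley: +60 → 60 < 80
  Jarrow: +20+90 → 110 ≥ 30
  Perry: +65 → 65 < 70
Round 3 — Jarrow overflows.
  Perry: +80 → 145 ≥ 70
Round 4 — Perry overflows.
  Inley: +75 → 135 ≥ 80
Round 5 — Inley overflows.
No further overflows.

8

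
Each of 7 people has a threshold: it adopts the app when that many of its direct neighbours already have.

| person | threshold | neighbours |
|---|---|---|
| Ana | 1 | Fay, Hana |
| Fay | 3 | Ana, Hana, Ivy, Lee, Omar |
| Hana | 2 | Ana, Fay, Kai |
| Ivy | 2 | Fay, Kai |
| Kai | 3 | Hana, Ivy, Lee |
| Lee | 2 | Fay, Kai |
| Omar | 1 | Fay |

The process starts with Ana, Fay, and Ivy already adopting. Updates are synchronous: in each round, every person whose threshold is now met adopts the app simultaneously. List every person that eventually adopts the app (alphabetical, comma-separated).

Round 1 — Ana, Fay, Ivy adopt the app (initial).
Round 2 — checking thresholds:
  Hana: 2 of 3 neighbours ≥ 2, adopts the app.
  Kai: 1 of 3 neighbours < 3, not yet.
  Lee: 1 of 2 neighbours < 2, not yet.
  Omar: 1 of 1 neighbours ≥ 1, adopts the app.
Round 3 — no new adoptions; cascade stops.

Ana, Fay, Hana, Ivy, Omar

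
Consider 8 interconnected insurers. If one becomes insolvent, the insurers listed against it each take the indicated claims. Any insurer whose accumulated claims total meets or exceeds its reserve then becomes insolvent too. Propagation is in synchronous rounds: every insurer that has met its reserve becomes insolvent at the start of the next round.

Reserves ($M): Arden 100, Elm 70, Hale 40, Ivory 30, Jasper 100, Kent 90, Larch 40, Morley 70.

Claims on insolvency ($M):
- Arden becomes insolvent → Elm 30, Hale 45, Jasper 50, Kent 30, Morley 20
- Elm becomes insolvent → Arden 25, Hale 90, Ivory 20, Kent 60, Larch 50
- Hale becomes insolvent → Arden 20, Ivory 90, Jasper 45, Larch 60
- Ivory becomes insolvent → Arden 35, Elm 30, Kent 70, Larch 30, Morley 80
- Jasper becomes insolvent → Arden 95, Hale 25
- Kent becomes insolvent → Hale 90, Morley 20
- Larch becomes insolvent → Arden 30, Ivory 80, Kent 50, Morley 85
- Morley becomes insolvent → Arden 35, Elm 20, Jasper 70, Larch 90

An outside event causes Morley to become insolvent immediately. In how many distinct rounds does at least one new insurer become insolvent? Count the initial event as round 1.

Round 1 — Morley becomes insolvent (initial).
  Arden: +35 → 35 < 100
  Elm: +20 → 20 < 70
  Jasper: +70 → 70 < 100
  Larch: +90 → 90 ≥ 40
Round 2 — Larch becomes insolvent.
  Arden: +30 → 65 < 100
  Ivory: +80 → 80 ≥ 30
  Kent: +50 → 50 < 90
Round 3 — Ivory becomes insolvent.
  Arden: +35 → 100 ≥ 100
  Elm: +30 → 50 < 70
  Kent: +70 → 120 ≥ 90
Round 4 — Arden, Kent become insolvent.
  Elm: +30 → 80 ≥ 70
  Hale: +45+90 → 135 ≥ 40
  Jasper: +50 → 120 ≥ 100
Round 5 — Elm, Hale, Jasper become insolvent.
No further insolvencies.

5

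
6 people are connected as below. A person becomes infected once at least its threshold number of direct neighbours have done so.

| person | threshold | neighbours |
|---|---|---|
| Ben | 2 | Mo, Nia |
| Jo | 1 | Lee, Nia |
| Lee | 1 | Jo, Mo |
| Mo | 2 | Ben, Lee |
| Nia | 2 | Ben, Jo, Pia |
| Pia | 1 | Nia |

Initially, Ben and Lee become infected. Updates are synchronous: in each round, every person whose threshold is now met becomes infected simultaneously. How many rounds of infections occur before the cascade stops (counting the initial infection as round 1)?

4

Round 1 — Ben, Lee become infected (initial).
Round 2 — checking thresholds:
  Jo: 1 of 2 neighbours ≥ 1, becomes infected.
  Mo: 2 of 2 neighbours ≥ 2, becomes infected.
  Nia: 1 of 3 neighbours < 2, not yet.
Round 3 — checking thresholds:
  Nia: 2 of 3 neighbours ≥ 2, becomes infected.
Round 4 — checking thresholds:
  Pia: 1 of 1 neighbours ≥ 1, becomes infected.
Round 5 — no new infections; cascade stops.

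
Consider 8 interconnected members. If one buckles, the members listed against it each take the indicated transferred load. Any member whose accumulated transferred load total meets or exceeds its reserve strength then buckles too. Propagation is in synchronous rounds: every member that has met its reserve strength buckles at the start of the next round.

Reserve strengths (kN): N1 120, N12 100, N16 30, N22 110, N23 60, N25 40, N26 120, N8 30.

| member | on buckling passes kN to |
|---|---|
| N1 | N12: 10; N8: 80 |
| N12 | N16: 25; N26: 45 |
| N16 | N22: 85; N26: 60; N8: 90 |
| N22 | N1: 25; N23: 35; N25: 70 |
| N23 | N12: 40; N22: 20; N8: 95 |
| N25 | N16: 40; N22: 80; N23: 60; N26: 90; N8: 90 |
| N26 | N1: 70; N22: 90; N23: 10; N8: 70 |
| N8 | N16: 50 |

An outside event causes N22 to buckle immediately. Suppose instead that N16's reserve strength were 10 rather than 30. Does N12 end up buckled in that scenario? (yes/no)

With N16's reserve strength at 10:
Round 1 — N22 buckles (initial).
  N1: +25 → 25 < 120
  N23: +35 → 35 < 60
  N25: +70 → 70 ≥ 40
Round 2 — N25 buckles.
  N16: +40 → 40 ≥ 10
  N23: +60 → 95 ≥ 60
  N26: +90 → 90 < 120
  N8: +90 → 90 ≥ 30
Round 3 — N16, N23, N8 buckle.
  N12: +40 → 40 < 100
  N26: +60 → 150 ≥ 120
Round 4 — N26 buckles.
  N1: +70 → 95 < 120
No further bucklings.

no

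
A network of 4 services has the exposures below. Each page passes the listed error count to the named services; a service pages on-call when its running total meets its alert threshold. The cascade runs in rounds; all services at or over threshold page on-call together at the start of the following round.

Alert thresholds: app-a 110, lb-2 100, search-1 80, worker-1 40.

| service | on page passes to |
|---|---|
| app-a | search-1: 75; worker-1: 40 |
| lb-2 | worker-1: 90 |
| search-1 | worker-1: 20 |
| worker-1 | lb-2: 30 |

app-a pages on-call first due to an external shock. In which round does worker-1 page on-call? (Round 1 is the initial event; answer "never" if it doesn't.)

Round 1 — app-a pages on-call (initial).
  search-1: +75 → 75 < 80
  worker-1: +40 → 40 ≥ 40
Round 2 — worker-1 pages on-call.
  lb-2: +30 → 30 < 100
No further pages.

2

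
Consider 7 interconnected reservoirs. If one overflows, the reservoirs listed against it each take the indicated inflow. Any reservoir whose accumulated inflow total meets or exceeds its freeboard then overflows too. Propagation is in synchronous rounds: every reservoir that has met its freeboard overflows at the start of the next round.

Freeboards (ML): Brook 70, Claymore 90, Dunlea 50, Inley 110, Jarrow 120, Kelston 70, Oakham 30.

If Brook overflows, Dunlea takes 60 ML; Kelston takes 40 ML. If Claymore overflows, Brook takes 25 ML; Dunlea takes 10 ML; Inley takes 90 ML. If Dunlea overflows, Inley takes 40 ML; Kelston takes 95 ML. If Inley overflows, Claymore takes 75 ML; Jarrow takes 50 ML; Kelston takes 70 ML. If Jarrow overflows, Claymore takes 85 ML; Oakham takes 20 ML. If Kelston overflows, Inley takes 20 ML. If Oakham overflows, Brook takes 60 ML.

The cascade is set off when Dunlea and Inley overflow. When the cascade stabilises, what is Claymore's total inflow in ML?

Round 1 — Dunlea, Inley overflow (initial).
  Claymore: +75 → 75 < 90
  Jarrow: +50 → 50 < 120
  Kelston: +95+70 → 165 ≥ 70
Round 2 — Kelston overflows.
No further overflows.

75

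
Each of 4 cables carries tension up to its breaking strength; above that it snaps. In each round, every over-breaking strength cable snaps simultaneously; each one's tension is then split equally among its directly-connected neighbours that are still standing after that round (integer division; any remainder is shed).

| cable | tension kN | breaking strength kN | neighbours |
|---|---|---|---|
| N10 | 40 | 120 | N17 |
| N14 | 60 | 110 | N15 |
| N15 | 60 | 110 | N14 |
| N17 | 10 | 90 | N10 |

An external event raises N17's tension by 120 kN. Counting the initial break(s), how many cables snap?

2

Round 1 — N17 at 130 > 90. N17 snaps.
  N17 sheds 130 kN to N10: 130 each.
    N10: 40+130 = 170 > 120
Round 2 — N10 snaps.
  N10 sheds 170 kN: no online neighbours, lost.
No further breaks.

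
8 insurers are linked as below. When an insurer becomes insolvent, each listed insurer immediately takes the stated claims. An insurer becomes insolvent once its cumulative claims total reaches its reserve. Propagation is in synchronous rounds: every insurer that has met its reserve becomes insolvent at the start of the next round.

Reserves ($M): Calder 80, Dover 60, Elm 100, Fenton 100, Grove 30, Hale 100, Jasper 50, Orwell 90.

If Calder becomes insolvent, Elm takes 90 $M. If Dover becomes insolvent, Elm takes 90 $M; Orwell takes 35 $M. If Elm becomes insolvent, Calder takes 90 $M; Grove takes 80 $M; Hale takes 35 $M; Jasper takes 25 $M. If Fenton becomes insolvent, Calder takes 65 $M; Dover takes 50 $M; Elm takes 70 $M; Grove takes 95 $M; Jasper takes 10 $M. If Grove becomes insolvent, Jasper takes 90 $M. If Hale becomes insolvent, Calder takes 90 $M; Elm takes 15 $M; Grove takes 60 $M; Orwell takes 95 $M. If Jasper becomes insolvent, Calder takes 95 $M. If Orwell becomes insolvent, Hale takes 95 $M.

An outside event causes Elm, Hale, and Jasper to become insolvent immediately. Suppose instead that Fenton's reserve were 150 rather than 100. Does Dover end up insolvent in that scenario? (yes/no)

With Fenton's reserve at 150:
Round 1 — Elm, Hale, Jasper become insolvent (initial).
  Calder: +90+90+95 → 275 ≥ 80
  Grove: +80+60 → 140 ≥ 30
  Orwell: +95 → 95 ≥ 90
Round 2 — Calder, Grove, Orwell become insolvent.
No further insolvencies.

no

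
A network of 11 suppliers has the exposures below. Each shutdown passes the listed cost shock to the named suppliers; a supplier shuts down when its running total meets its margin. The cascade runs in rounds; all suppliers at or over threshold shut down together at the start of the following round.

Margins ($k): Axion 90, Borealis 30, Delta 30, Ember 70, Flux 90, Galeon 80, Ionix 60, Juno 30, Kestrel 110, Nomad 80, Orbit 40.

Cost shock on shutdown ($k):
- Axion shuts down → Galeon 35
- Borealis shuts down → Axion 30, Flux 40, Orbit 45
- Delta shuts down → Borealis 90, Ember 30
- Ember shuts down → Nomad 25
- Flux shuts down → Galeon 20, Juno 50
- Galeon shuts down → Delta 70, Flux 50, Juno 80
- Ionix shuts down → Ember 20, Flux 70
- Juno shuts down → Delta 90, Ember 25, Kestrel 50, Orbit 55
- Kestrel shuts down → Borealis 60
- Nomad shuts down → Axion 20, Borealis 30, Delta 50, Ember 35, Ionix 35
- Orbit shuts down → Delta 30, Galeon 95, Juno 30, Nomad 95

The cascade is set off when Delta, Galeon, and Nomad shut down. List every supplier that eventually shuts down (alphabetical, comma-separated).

Borealis, Delta, Ember, Flux, Galeon, Juno, Nomad, Orbit

Round 1 — Delta, Galeon, Nomad shut down (initial).
  Axion: +20 → 20 < 90
  Borealis: +90+30 → 120 ≥ 30
  Ember: +30+35 → 65 < 70
  Flux: +50 → 50 < 90
  Ionix: +35 → 35 < 60
  Juno: +80 → 80 ≥ 30
Round 2 — Borealis, Juno shut down.
  Axion: +30 → 50 < 90
  Ember: +25 → 90 ≥ 70
  Flux: +40 → 90 ≥ 90
  Kestrel: +50 → 50 < 110
  Orbit: +45+55 → 100 ≥ 40
Round 3 — Ember, Flux, Orbit shut down.
No further shutdowns.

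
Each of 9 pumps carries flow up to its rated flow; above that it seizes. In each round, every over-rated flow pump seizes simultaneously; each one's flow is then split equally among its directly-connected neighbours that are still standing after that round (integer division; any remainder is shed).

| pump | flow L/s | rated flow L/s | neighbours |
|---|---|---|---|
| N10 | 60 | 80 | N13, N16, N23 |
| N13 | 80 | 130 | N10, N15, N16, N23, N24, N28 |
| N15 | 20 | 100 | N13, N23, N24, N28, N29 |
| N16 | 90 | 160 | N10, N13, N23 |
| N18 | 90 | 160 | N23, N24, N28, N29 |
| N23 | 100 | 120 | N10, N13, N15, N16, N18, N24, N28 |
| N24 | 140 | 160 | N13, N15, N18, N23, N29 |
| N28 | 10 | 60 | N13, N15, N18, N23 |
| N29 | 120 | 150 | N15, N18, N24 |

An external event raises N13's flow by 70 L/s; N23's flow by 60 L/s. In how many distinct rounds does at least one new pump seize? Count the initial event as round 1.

Round 1 — N13 at 150 > 130; N23 at 160 > 120. N13, N23 seize.
  N13 sheds 150 L/s to N10, N15, N16, N24, N28: 30 each.
    N10: 60+30 = 90 > 80
    N15: 20+30 = 50 ≤ 100
    N16: 90+30 = 120 ≤ 160
    N24: 140+30 = 170 > 160
    N28: 10+30 = 40 ≤ 60
  N23 sheds 160 L/s to N10, N15, N16, N18, N24, N28: 26 each (4 lost).
    N10: 90+26 = 116 > 80
    N15: 50+26 = 76 ≤ 100
    N16: 120+26 = 146 ≤ 160
    N18: 90+26 = 116 ≤ 160
    N24: 170+26 = 196 > 160
    N28: 40+26 = 66 > 60
Round 2 — N10, N24, N28 seize.
  N10 sheds 116 L/s to N16: 116 each.
    N16: 146+116 = 262 > 160
  N24 sheds 196 L/s to N15, N18, N29: 65 each (1 lost).
    N15: 76+65 = 141 > 100
    N18: 116+65 = 181 > 160
    N29: 120+65 = 185 > 150
  N28 sheds 66 L/s to N15, N18: 33 each.
    N15: 141+33 = 174 > 100
    N18: 181+33 = 214 > 160
Round 3 — N15, N16, N18, N29 seize.
  N15 sheds 174 L/s: no online neighbours, lost.
  N16 sheds 262 L/s: no online neighbours, lost.
  N18 sheds 214 L/s: no online neighbours, lost.
  N29 sheds 185 L/s: no online neighbours, lost.
No further seizures.

3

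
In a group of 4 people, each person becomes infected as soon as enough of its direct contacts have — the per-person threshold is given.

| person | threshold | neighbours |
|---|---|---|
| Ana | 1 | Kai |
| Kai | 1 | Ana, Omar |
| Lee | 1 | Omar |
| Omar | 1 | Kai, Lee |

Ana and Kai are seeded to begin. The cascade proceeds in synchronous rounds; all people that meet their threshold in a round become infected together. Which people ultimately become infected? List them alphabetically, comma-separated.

Round 1 — Ana, Kai become infected (initial).
Round 2 — checking thresholds:
  Omar: 1 of 2 neighbours ≥ 1, becomes infected.
Round 3 — checking thresholds:
  Lee: 1 of 1 neighbours ≥ 1, becomes infected.
Round 4 — no new infections; cascade stops.

Ana, Kai, Lee, Omar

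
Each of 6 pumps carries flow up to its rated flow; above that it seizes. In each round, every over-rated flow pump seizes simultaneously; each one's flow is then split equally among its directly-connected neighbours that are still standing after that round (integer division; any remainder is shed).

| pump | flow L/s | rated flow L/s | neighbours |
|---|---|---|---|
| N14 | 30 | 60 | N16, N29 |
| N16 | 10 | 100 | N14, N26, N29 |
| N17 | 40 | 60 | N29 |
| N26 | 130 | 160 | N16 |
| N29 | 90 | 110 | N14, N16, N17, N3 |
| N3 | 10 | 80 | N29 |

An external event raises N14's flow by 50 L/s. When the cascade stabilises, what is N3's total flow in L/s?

Round 1 — N14 at 80 > 60. N14 seizes.
  N14 sheds 80 L/s to N16, N29: 40 each.
    N16: 10+40 = 50 ≤ 100
    N29: 90+40 = 130 > 110
Round 2 — N29 seizes.
  N29 sheds 130 L/s to N16, N17, N3: 43 each (1 lost).
    N16: 50+43 = 93 ≤ 100
    N17: 40+43 = 83 > 60
    N3: 10+43 = 53 ≤ 80
Round 3 — N17 seizes.
  N17 sheds 83 L/s: no online neighbours, lost.
No further seizures.

53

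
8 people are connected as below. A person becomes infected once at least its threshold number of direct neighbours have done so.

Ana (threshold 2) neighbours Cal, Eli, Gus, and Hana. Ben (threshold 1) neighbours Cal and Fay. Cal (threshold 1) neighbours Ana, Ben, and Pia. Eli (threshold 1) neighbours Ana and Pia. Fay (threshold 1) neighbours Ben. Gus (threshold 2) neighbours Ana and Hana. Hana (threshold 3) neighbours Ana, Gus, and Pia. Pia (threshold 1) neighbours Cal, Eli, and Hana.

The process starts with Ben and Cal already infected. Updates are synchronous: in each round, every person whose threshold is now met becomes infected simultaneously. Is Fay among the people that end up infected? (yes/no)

Round 1 — Ben, Cal become infected (initial).
Round 2 — checking thresholds:
  Ana: 1 of 4 neighbours < 2, below threshold.
  Fay: 1 of 1 neighbours ≥ 1, becomes infected.
  Pia: 1 of 3 neighbours ≥ 1, becomes infected.
Round 3 — checking thresholds:
  Ana: 1 of 4 neighbours < 2, below threshold.
  Eli: 1 of 2 neighbours ≥ 1, becomes infected.
  Hana: 1 of 3 neighbours < 3, below threshold.
Round 4 — checking thresholds:
  Ana: 2 of 4 neighbours ≥ 2, becomes infected.
  Hana: 1 of 3 neighbours < 3, below threshold.
Round 5 — no new infections; cascade stops.

yes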